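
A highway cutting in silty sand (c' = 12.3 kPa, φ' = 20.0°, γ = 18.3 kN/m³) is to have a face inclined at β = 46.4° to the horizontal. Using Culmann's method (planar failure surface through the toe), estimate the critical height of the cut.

H_c = 17.54 m

Culmann's analysis gives the critical failure plane at α_cr = (β + φ')/2 = (46.4 + 20.0)/2 = 33.2°, and the critical height
H_c = (4c'/γ) · sinβ cosφ' / [1 − cos(β − φ')]
    = (4·12.3/18.3) · sin46.4°·cos20.0° / [1 − cos(26.4°)]
    = 2.689 · 0.7242·0.9397 / [1 − 0.8957]
    = 2.689 · 0.6805 / 0.1043
    = 17.54 m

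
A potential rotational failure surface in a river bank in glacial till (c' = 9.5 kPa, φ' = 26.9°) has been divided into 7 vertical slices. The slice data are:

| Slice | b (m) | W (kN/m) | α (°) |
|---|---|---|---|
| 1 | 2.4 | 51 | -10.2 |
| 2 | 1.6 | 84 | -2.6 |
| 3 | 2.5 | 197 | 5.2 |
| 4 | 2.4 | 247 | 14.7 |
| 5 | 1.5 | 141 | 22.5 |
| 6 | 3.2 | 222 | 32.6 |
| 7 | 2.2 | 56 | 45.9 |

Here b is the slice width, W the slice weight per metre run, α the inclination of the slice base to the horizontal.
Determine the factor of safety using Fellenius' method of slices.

Ordinary method of slices: FS = Σ[c'·Δl_i + (W_i cosα_i)·tanφ'] / Σ W_i sinα_i, with Δl_i = b_i / cosα_i.
Slice 1: Δl = 2.4/cos(-10.2°) = 2.439 m; N'_1 = 51·cos(-10.2°) = 50.2; c'Δl = 23.17; W sinα = -9.0
Slice 2: Δl = 1.6/cos(-2.6°) = 1.602 m; N'_2 = 84·cos(-2.6°) = 83.9; c'Δl = 15.22; W sinα = -3.8
Slice 3: Δl = 2.5/cos5.2° = 2.510 m; N'_3 = 197·cos5.2° = 196.2; c'Δl = 23.85; W sinα = 17.9
Slice 4: Δl = 2.4/cos14.7° = 2.481 m; N'_4 = 247·cos14.7° = 238.9; c'Δl = 23.57; W sinα = 62.7
Slice 5: Δl = 1.5/cos22.5° = 1.624 m; N'_5 = 141·cos22.5° = 130.3; c'Δl = 15.42; W sinα = 54.0
Slice 6: Δl = 3.2/cos32.6° = 3.798 m; N'_6 = 222·cos32.6° = 187.0; c'Δl = 36.09; W sinα = 119.6
Slice 7: Δl = 2.2/cos45.9° = 3.161 m; N'_7 = 56·cos45.9° = 39.0; c'Δl = 30.03; W sinα = 40.2
Σc'Δl = 167.3 kN/m; ΣN' = 925.5 kN/m; ΣW sinα = 281.5 kN/m
Resisting = 167.3 + 925.5·tan26.9° = 167.3 + 469.5 = 636.9 kN/m
FS = 636.9 / 281.5 = 2.263

FS = 2.26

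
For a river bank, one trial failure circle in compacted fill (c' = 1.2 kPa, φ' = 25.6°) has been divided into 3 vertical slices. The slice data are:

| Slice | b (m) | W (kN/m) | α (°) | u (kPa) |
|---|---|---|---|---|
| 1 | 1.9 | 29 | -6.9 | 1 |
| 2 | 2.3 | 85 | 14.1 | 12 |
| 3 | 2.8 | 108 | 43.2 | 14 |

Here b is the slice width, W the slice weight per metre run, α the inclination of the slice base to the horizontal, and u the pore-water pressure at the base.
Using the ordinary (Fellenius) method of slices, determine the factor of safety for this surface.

Ordinary method of slices: FS = Σ[c'·Δl_i + (W_i cosα_i − u_i·Δl_i)·tanφ'] / Σ W_i sinα_i, with Δl_i = b_i / cosα_i.
Slice 1: Δl = 1.9/cos(-6.9°) = 1.914 m; N'_1 = 29·cos(-6.9°) − 1·1.914 = 26.9; c'Δl = 2.30; W sinα = -3.5
Slice 2: Δl = 2.3/cos14.1° = 2.371 m; N'_2 = 85·cos14.1° − 12·2.371 = 54.0; c'Δl = 2.85; W sinα = 20.7
Slice 3: Δl = 2.8/cos43.2° = 3.841 m; N'_3 = 108·cos43.2° − 14·3.841 = 25.0; c'Δl = 4.61; W sinα = 73.9
Σc'Δl = 9.8 kN/m; ΣN' = 105.8 kN/m; ΣW sinα = 91.2 kN/m
Resisting = 9.8 + 105.8·tan25.6° = 9.8 + 50.7 = 60.4 kN/m
FS = 60.4 / 91.2 = 0.663

FS = 0.66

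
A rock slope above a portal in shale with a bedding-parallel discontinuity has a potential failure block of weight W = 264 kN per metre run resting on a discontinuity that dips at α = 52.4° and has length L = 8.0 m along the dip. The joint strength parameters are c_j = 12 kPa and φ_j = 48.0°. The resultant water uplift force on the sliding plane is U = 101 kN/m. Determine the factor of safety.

FS = 0.78

Resolving the block weight along and normal to the plane and applying the Mohr–Coulomb strength on the joint:
N' = W cosα − U = 264·cos52.4° − 101 = 60.1 kN/m
Driving force T = W sinα = 264·sin52.4° = 209.2 kN/m
Resisting force R = c_j·L + N'·tanφ_j = 12·8.0 + 60.1·tan48.0° = 96.0 + 66.7 = 162.7 kN/m
FS = R / T = 162.7 / 209.2 = 0.778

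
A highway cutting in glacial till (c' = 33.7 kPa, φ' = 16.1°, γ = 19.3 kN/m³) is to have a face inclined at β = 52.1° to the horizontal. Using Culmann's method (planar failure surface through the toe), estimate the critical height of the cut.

H_c = 27.73 m

Culmann's analysis gives the critical failure plane at α_cr = (β + φ')/2 = (52.1 + 16.1)/2 = 34.1°, and the critical height
H_c = (4c'/γ) · sinβ cosφ' / [1 − cos(β − φ')]
    = (4·33.7/19.3) · sin52.1°·cos16.1° / [1 − cos(36.0°)]
    = 6.984 · 0.7891·0.9608 / [1 − 0.8090]
    = 6.984 · 0.7581 / 0.1910
    = 27.73 m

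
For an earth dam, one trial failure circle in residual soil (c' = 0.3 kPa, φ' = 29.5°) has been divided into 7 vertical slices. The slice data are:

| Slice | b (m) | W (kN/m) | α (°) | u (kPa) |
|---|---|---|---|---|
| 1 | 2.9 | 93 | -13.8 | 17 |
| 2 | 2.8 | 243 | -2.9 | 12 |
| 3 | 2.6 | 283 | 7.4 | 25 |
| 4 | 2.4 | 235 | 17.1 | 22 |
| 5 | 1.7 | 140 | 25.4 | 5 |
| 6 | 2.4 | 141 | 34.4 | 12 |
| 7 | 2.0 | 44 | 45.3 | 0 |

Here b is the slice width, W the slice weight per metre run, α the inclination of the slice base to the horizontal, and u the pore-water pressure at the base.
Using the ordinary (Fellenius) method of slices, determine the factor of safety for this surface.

Ordinary method of slices: FS = Σ[c'·Δl_i + (W_i cosα_i − u_i·Δl_i)·tanφ'] / Σ W_i sinα_i, with Δl_i = b_i / cosα_i.
Slice 1: Δl = 2.9/cos(-13.8°) = 2.986 m; N'_1 = 93·cos(-13.8°) − 17·2.986 = 39.6; c'Δl = 0.90; W sinα = -22.2
Slice 2: Δl = 2.8/cos(-2.9°) = 2.804 m; N'_2 = 243·cos(-2.9°) − 12·2.804 = 209.0; c'Δl = 0.84; W sinα = -12.3
Slice 3: Δl = 2.6/cos7.4° = 2.622 m; N'_3 = 283·cos7.4° − 25·2.622 = 215.1; c'Δl = 0.79; W sinα = 36.4
Slice 4: Δl = 2.4/cos17.1° = 2.511 m; N'_4 = 235·cos17.1° − 22·2.511 = 169.4; c'Δl = 0.75; W sinα = 69.1
Slice 5: Δl = 1.7/cos25.4° = 1.882 m; N'_5 = 140·cos25.4° − 5·1.882 = 117.1; c'Δl = 0.56; W sinα = 60.1
Slice 6: Δl = 2.4/cos34.4° = 2.909 m; N'_6 = 141·cos34.4° − 12·2.909 = 81.4; c'Δl = 0.87; W sinα = 79.7
Slice 7: Δl = 2.0/cos45.3° = 2.843 m; N'_7 = 44·cos45.3° − 0·2.843 = 30.9; c'Δl = 0.85; W sinα = 31.3
Σc'Δl = 5.6 kN/m; ΣN' = 862.5 kN/m; ΣW sinα = 242.1 kN/m
Resisting = 5.6 + 862.5·tan29.5° = 5.6 + 488.0 = 493.5 kN/m
FS = 493.5 / 242.1 = 2.039

FS = 2.04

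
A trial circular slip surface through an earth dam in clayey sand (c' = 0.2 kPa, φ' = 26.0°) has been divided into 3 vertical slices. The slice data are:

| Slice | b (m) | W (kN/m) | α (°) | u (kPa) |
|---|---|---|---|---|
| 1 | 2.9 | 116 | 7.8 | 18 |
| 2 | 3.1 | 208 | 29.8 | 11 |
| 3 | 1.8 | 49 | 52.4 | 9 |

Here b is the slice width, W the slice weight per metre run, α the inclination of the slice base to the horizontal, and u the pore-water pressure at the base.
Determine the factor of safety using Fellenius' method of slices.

FS = 0.65

Ordinary method of slices: FS = Σ[c'·Δl_i + (W_i cosα_i − u_i·Δl_i)·tanφ'] / Σ W_i sinα_i, with Δl_i = b_i / cosα_i.
Slice 1: Δl = 2.9/cos7.8° = 2.927 m; N'_1 = 116·cos7.8° − 18·2.927 = 62.2; c'Δl = 0.59; W sinα = 15.7
Slice 2: Δl = 3.1/cos29.8° = 3.572 m; N'_2 = 208·cos29.8° − 11·3.572 = 141.2; c'Δl = 0.71; W sinα = 103.4
Slice 3: Δl = 1.8/cos52.4° = 2.950 m; N'_3 = 49·cos52.4° − 9·2.950 = 3.3; c'Δl = 0.59; W sinα = 38.8
Σc'Δl = 1.9 kN/m; ΣN' = 206.8 kN/m; ΣW sinα = 157.9 kN/m
Resisting = 1.9 + 206.8·tan26.0° = 1.9 + 100.9 = 102.7 kN/m
FS = 102.7 / 157.9 = 0.651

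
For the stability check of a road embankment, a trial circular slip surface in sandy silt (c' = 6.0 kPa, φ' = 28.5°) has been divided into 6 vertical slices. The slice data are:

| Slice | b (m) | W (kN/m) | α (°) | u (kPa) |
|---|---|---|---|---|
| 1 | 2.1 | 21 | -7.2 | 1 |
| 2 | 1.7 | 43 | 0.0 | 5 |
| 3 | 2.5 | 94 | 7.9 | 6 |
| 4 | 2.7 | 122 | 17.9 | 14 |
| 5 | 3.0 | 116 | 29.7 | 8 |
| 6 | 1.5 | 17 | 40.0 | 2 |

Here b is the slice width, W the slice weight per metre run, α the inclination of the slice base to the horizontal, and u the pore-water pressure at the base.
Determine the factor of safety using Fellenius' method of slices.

FS = 2.11

Ordinary method of slices: FS = Σ[c'·Δl_i + (W_i cosα_i − u_i·Δl_i)·tanφ'] / Σ W_i sinα_i, with Δl_i = b_i / cosα_i.
Slice 1: Δl = 2.1/cos(-7.2°) = 2.117 m; N'_1 = 21·cos(-7.2°) − 1·2.117 = 18.7; c'Δl = 12.70; W sinα = -2.6
Slice 2: Δl = 1.7/cos0.0° = 1.700 m; N'_2 = 43·cos0.0° − 5·1.700 = 34.5; c'Δl = 10.20; W sinα = 0.0
Slice 3: Δl = 2.5/cos7.9° = 2.524 m; N'_3 = 94·cos7.9° − 6·2.524 = 78.0; c'Δl = 15.14; W sinα = 12.9
Slice 4: Δl = 2.7/cos17.9° = 2.837 m; N'_4 = 122·cos17.9° − 14·2.837 = 76.4; c'Δl = 17.02; W sinα = 37.5
Slice 5: Δl = 3.0/cos29.7° = 3.454 m; N'_5 = 116·cos29.7° − 8·3.454 = 73.1; c'Δl = 20.72; W sinα = 57.5
Slice 6: Δl = 1.5/cos40.0° = 1.958 m; N'_6 = 17·cos40.0° − 2·1.958 = 9.1; c'Δl = 11.75; W sinα = 10.9
Σc'Δl = 87.5 kN/m; ΣN' = 289.8 kN/m; ΣW sinα = 116.2 kN/m
Resisting = 87.5 + 289.8·tan28.5° = 87.5 + 157.3 = 244.9 kN/m
FS = 244.9 / 116.2 = 2.108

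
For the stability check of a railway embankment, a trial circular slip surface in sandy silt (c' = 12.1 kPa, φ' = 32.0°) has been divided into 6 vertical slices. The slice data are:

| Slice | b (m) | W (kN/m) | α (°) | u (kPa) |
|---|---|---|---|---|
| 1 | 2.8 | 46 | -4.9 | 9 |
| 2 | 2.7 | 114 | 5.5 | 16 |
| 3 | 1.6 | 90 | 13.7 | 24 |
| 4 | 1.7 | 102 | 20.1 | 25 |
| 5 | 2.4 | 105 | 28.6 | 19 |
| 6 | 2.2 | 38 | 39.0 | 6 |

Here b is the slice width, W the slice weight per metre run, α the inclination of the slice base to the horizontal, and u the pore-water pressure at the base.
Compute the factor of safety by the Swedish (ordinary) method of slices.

Ordinary method of slices: FS = Σ[c'·Δl_i + (W_i cosα_i − u_i·Δl_i)·tanφ'] / Σ W_i sinα_i, with Δl_i = b_i / cosα_i.
Slice 1: Δl = 2.8/cos(-4.9°) = 2.810 m; N'_1 = 46·cos(-4.9°) − 9·2.810 = 20.5; c'Δl = 34.00; W sinα = -3.9
Slice 2: Δl = 2.7/cos5.5° = 2.712 m; N'_2 = 114·cos5.5° − 16·2.712 = 70.1; c'Δl = 32.82; W sinα = 10.9
Slice 3: Δl = 1.6/cos13.7° = 1.647 m; N'_3 = 90·cos13.7° − 24·1.647 = 47.9; c'Δl = 19.93; W sinα = 21.3
Slice 4: Δl = 1.7/cos20.1° = 1.810 m; N'_4 = 102·cos20.1° − 25·1.810 = 50.5; c'Δl = 21.90; W sinα = 35.1
Slice 5: Δl = 2.4/cos28.6° = 2.734 m; N'_5 = 105·cos28.6° − 19·2.734 = 40.3; c'Δl = 33.08; W sinα = 50.3
Slice 6: Δl = 2.2/cos39.0° = 2.831 m; N'_6 = 38·cos39.0° − 6·2.831 = 12.5; c'Δl = 34.25; W sinα = 23.9
Σc'Δl = 176.0 kN/m; ΣN' = 241.9 kN/m; ΣW sinα = 137.5 kN/m
Resisting = 176.0 + 241.9·tan32.0° = 176.0 + 151.1 = 327.1 kN/m
FS = 327.1 / 137.5 = 2.378

FS = 2.38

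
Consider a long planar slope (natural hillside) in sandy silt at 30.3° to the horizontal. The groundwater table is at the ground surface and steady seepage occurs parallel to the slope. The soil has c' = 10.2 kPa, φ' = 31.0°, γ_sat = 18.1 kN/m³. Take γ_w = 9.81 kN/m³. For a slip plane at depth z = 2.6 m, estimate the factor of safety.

FS = 0.97

With seepage parallel to the slope and the water table at the surface, the effective normal stress on the slip plane uses the buoyant unit weight γ' = γ_sat − γ_w while the driving shear stress uses γ_sat:
FS = [c' + γ' z cos²β tanφ'] / [γ_sat z sinβ cosβ]
γ' = 18.1 − 9.81 = 8.29 kN/m³
Numerator = 10.2 + 8.29·2.6·cos²30.3°·tan31.0° = 10.2 + 8.29·2.6·0.7455·0.6009 = 19.854 kPa
Denominator = 18.1·2.6·sin30.3°·cos30.3° = 18.1·2.6·0.5045·0.8634 = 20.500 kPa
FS = 19.854 / 20.500 = 0.969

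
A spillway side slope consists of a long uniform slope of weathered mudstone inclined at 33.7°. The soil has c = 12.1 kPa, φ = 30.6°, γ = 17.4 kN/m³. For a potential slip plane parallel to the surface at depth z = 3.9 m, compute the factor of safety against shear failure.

FS = 1.27

For an infinite slope with a slip plane parallel to the surface (no pore pressure): FS = [c + γz cos²β tanφ] / [γz sinβ cosβ].
γz = 17.4·3.9 = 67.86 kN/m²
Numerator = 12.1 + 67.86·cos²33.7°·tan30.6° = 12.1 + 67.86·0.6921·0.5914 = 39.877 kPa
Denominator = 67.86·sin33.7°·cos33.7° = 67.86·0.5548·0.8320 = 31.325 kPa
FS = 39.877 / 31.325 = 1.273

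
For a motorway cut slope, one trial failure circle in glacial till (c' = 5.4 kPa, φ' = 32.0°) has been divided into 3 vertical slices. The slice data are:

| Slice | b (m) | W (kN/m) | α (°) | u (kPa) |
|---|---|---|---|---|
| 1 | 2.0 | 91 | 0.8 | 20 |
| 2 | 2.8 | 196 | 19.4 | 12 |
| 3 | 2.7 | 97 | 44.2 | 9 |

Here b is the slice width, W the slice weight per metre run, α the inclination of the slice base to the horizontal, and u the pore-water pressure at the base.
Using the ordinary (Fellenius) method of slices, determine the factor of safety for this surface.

FS = 1.45

Ordinary method of slices: FS = Σ[c'·Δl_i + (W_i cosα_i − u_i·Δl_i)·tanφ'] / Σ W_i sinα_i, with Δl_i = b_i / cosα_i.
Slice 1: Δl = 2.0/cos0.8° = 2.000 m; N'_1 = 91·cos0.8° − 20·2.000 = 51.0; c'Δl = 10.80; W sinα = 1.3
Slice 2: Δl = 2.8/cos19.4° = 2.969 m; N'_2 = 196·cos19.4° − 12·2.969 = 149.2; c'Δl = 16.03; W sinα = 65.1
Slice 3: Δl = 2.7/cos44.2° = 3.766 m; N'_3 = 97·cos44.2° − 9·3.766 = 35.6; c'Δl = 20.34; W sinα = 67.6
Σc'Δl = 47.2 kN/m; ΣN' = 235.9 kN/m; ΣW sinα = 134.0 kN/m
Resisting = 47.2 + 235.9·tan32.0° = 47.2 + 147.4 = 194.6 kN/m
FS = 194.6 / 134.0 = 1.452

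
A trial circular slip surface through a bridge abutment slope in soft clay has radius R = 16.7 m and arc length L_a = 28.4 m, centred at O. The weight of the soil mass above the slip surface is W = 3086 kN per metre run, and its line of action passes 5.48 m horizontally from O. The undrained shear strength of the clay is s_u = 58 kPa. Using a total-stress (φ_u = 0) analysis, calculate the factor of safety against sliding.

FS = 1.63

Taking moments about the centre O, the resisting moment is provided by the undrained shear strength acting along the arc:
M_R = s_u·L_a·R = 58·28.40·16.7 = 27508.2 kN·m/m
M_D = W·d = 3086·5.48 = 16911.3 kN·m/m
FS = M_R / M_D = 27508.2 / 16911.3 = 1.627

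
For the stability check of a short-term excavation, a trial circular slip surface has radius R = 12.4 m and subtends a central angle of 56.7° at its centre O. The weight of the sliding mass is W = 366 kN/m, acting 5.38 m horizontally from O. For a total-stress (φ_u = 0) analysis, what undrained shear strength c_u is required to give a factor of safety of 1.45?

FS = c_u·L_a·R / (W·d), so c_u = FS·W·d / (L_a·R).
Arc length L_a = R·θ = 12.4·(56.7°·π/180) = 12.4·0.9896 = 12.27 m
c_u = 1.45·366·5.38 / (12.27·12.4) = 2855.2 / 152.16 = 18.76 kPa

c_u = 18.8 kPa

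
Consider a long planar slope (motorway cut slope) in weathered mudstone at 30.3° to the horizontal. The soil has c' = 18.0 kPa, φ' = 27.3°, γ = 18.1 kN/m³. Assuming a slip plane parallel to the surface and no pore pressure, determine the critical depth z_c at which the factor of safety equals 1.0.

z_c = 19.56 m

Setting FS = 1.00 in FS = [c' + γz cos²β tanφ'] / [γz sinβ cosβ] and solving for z:
z = c' / [γ cosβ (FS·sinβ − cosβ·tanφ')]
  = 18.0 / [18.1·cos30.3°·(1.00·sin30.3° − cos30.3°·tan27.3°)]
  = 18.0 / [18.1·0.8634·(1.00·0.5045 − 0.8634·0.5161)]
  = 18.0 / 0.9204 = 19.557 m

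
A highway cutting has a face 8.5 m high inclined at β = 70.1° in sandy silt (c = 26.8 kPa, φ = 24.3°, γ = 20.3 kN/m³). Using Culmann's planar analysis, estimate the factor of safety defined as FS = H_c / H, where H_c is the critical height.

FS = 1.76

H_c = (4c/γ) · sinβ cosφ / [1 − cos(β − φ)]
    = (4·26.8/20.3) · sin70.1°·cos24.3° / [1 − cos45.8°]
    = 5.281 · 0.8570 / 0.3028 = 14.94 m
FS = H_c / H = 14.94 / 8.5 = 1.758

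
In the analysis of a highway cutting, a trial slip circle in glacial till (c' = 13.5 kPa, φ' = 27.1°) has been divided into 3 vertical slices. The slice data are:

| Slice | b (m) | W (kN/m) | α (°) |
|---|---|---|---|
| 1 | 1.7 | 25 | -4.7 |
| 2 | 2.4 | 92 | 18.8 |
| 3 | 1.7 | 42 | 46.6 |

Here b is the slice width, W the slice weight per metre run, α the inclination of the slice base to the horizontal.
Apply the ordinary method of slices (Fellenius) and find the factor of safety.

FS = 2.80

Ordinary method of slices: FS = Σ[c'·Δl_i + (W_i cosα_i)·tanφ'] / Σ W_i sinα_i, with Δl_i = b_i / cosα_i.
Slice 1: Δl = 1.7/cos(-4.7°) = 1.706 m; N'_1 = 25·cos(-4.7°) = 24.9; c'Δl = 23.03; W sinα = -2.0
Slice 2: Δl = 2.4/cos18.8° = 2.535 m; N'_2 = 92·cos18.8° = 87.1; c'Δl = 34.23; W sinα = 29.6
Slice 3: Δl = 1.7/cos46.6° = 2.474 m; N'_3 = 42·cos46.6° = 28.9; c'Δl = 33.40; W sinα = 30.5
Σc'Δl = 90.7 kN/m; ΣN' = 140.9 kN/m; ΣW sinα = 58.1 kN/m
Resisting = 90.7 + 140.9·tan27.1° = 90.7 + 72.1 = 162.7 kN/m
FS = 162.7 / 58.1 = 2.800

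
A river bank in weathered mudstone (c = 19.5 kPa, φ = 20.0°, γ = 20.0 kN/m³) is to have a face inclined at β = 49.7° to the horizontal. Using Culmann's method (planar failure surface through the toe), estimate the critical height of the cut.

H_c = 21.28 m

Culmann's analysis gives the critical failure plane at α_cr = (β + φ)/2 = (49.7 + 20.0)/2 = 34.9°, and the critical height
H_c = (4c/γ) · sinβ cosφ / [1 − cos(β − φ)]
    = (4·19.5/20.0) · sin49.7°·cos20.0° / [1 − cos(29.7°)]
    = 3.900 · 0.7627·0.9397 / [1 − 0.8686]
    = 3.900 · 0.7167 / 0.1314
    = 21.28 m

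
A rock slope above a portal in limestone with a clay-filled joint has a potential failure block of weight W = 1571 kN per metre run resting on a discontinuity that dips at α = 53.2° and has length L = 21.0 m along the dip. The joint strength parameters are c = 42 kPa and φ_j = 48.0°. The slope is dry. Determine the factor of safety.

Resolving the block weight along and normal to the plane and applying the Mohr–Coulomb strength on the joint:
N' = W cosα = 1571·cos53.2° = 941.1 kN/m
Driving force T = W sinα = 1571·sin53.2° = 1257.9 kN/m
Resisting force R = c·L + N'·tanφ_j = 42·21.0 + 941.1·tan48.0° = 882.0 + 1045.2 = 1927.2 kN/m
FS = R / T = 1927.2 / 1257.9 = 1.532

FS = 1.53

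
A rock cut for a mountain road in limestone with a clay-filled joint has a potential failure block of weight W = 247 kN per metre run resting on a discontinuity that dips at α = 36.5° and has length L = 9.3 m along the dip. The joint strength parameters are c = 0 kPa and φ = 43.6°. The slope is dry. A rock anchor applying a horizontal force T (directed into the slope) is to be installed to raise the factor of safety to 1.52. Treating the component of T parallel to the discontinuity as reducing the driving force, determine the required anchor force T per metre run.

T = 19 kN/m

Resolving forces along and normal to the sliding plane, with the horizontal anchor force T adding T·sinα to the effective normal force and T·cosα acting up the plane against the driving force:
FS = [cL + (W cosα + T sinα) tanφ] / [W sinα − T cosα]
Without the anchor: N' = 198.6 kN/m, driving T_d = 146.9 kN/m, resisting R = 0·9.3 + 198.6·tan43.6° = 189.1 kN/m, FS = 1.29.
Setting FS = 1.52 and solving for T:
1.52·(146.9 − T cos36.5°) = 189.1 + T sin36.5°·tan43.6°
T·(sin36.5°·tan43.6° + 1.52·cos36.5°) = 1.52·146.9 − 189.1
T·(0.5948·0.9523 + 1.52·0.8039) = 223.3 − 189.1 = 34.2
T·1.7883 = 34.2
T = 19.1 kN/m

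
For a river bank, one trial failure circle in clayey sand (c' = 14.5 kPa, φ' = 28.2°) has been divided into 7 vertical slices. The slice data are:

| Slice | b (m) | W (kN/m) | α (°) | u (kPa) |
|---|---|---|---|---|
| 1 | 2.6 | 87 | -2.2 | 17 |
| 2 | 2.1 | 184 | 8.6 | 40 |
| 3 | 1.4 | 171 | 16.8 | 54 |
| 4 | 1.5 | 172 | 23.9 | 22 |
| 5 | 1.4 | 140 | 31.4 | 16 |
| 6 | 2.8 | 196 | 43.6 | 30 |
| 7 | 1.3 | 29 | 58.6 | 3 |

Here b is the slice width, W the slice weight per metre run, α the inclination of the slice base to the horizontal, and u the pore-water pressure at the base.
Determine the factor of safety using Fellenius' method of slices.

FS = 1.28

Ordinary method of slices: FS = Σ[c'·Δl_i + (W_i cosα_i − u_i·Δl_i)·tanφ'] / Σ W_i sinα_i, with Δl_i = b_i / cosα_i.
Slice 1: Δl = 2.6/cos(-2.2°) = 2.602 m; N'_1 = 87·cos(-2.2°) − 17·2.602 = 42.7; c'Δl = 37.73; W sinα = -3.3
Slice 2: Δl = 2.1/cos8.6° = 2.124 m; N'_2 = 184·cos8.6° − 40·2.124 = 97.0; c'Δl = 30.80; W sinα = 27.5
Slice 3: Δl = 1.4/cos16.8° = 1.462 m; N'_3 = 171·cos16.8° − 54·1.462 = 84.7; c'Δl = 21.21; W sinα = 49.4
Slice 4: Δl = 1.5/cos23.9° = 1.641 m; N'_4 = 172·cos23.9° − 22·1.641 = 121.2; c'Δl = 23.79; W sinα = 69.7
Slice 5: Δl = 1.4/cos31.4° = 1.640 m; N'_5 = 140·cos31.4° − 16·1.640 = 93.3; c'Δl = 23.78; W sinα = 72.9
Slice 6: Δl = 2.8/cos43.6° = 3.866 m; N'_6 = 196·cos43.6° − 30·3.866 = 25.9; c'Δl = 56.06; W sinα = 135.2
Slice 7: Δl = 1.3/cos58.6° = 2.495 m; N'_7 = 29·cos58.6° − 3·2.495 = 7.6; c'Δl = 36.18; W sinα = 24.8
Σc'Δl = 229.5 kN/m; ΣN' = 472.4 kN/m; ΣW sinα = 376.1 kN/m
Resisting = 229.5 + 472.4·tan28.2° = 229.5 + 253.3 = 482.8 kN/m
FS = 482.8 / 376.1 = 1.284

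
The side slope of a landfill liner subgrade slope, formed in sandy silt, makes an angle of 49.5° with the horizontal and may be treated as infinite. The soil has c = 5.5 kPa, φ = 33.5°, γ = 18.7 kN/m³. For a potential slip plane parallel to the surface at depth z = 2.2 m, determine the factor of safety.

FS = 0.84

For an infinite slope with a slip plane parallel to the surface (no pore pressure): FS = [c + γz cos²β tanφ] / [γz sinβ cosβ].
γz = 18.7·2.2 = 41.14 kN/m²
Numerator = 5.5 + 41.14·cos²49.5°·tan33.5° = 5.5 + 41.14·0.4218·0.6619 = 16.985 kPa
Denominator = 41.14·sin49.5°·cos49.5° = 41.14·0.7604·0.6494 = 20.317 kPa
FS = 16.985 / 20.317 = 0.836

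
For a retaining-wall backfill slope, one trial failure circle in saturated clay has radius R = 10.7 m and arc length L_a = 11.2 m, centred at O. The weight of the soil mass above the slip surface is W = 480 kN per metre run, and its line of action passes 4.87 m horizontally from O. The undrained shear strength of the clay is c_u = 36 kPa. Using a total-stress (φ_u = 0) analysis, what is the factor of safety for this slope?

Taking moments about the centre O, the resisting moment is provided by the undrained shear strength acting along the arc:
M_R = c_u·L_a·R = 36·11.20·10.7 = 4314.2 kN·m/m
M_D = W·d = 480·4.87 = 2337.6 kN·m/m
FS = M_R / M_D = 4314.2 / 2337.6 = 1.846

FS = 1.85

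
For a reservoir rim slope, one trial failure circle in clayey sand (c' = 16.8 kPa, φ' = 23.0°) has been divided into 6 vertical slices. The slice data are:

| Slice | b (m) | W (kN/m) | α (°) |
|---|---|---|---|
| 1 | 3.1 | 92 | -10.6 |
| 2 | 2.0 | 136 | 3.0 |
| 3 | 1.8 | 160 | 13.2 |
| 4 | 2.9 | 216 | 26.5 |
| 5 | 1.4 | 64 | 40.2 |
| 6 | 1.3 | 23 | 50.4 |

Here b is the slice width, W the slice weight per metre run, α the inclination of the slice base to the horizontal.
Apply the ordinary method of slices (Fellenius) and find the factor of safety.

FS = 2.79

Ordinary method of slices: FS = Σ[c'·Δl_i + (W_i cosα_i)·tanφ'] / Σ W_i sinα_i, with Δl_i = b_i / cosα_i.
Slice 1: Δl = 3.1/cos(-10.6°) = 3.154 m; N'_1 = 92·cos(-10.6°) = 90.4; c'Δl = 52.98; W sinα = -16.9
Slice 2: Δl = 2.0/cos3.0° = 2.003 m; N'_2 = 136·cos3.0° = 135.8; c'Δl = 33.65; W sinα = 7.1
Slice 3: Δl = 1.8/cos13.2° = 1.849 m; N'_3 = 160·cos13.2° = 155.8; c'Δl = 31.06; W sinα = 36.5
Slice 4: Δl = 2.9/cos26.5° = 3.240 m; N'_4 = 216·cos26.5° = 193.3; c'Δl = 54.44; W sinα = 96.4
Slice 5: Δl = 1.4/cos40.2° = 1.833 m; N'_5 = 64·cos40.2° = 48.9; c'Δl = 30.79; W sinα = 41.3
Slice 6: Δl = 1.3/cos50.4° = 2.039 m; N'_6 = 23·cos50.4° = 14.7; c'Δl = 34.26; W sinα = 17.7
Σc'Δl = 237.2 kN/m; ΣN' = 638.9 kN/m; ΣW sinα = 182.1 kN/m
Resisting = 237.2 + 638.9·tan23.0° = 237.2 + 271.2 = 508.4 kN/m
FS = 508.4 / 182.1 = 2.791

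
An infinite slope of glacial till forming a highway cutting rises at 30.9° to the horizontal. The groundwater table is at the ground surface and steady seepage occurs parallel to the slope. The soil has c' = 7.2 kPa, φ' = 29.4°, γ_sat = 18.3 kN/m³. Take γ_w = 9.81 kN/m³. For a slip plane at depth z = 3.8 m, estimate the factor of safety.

With seepage parallel to the slope and the water table at the surface, the effective normal stress on the slip plane uses the buoyant unit weight γ' = γ_sat − γ_w while the driving shear stress uses γ_sat:
FS = [c' + γ' z cos²β tanφ'] / [γ_sat z sinβ cosβ]
γ' = 18.3 − 9.81 = 8.49 kN/m³
Numerator = 7.2 + 8.49·3.8·cos²30.9°·tan29.4° = 7.2 + 8.49·3.8·0.7363·0.5635 = 20.585 kPa
Denominator = 18.3·3.8·sin30.9°·cos30.9° = 18.3·3.8·0.5135·0.8581 = 30.643 kPa
FS = 20.585 / 30.643 = 0.672

FS = 0.67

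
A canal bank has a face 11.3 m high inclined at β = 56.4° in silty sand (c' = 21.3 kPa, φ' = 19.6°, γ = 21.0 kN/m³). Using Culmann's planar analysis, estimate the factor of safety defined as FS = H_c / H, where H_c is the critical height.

FS = 1.41

H_c = (4c'/γ) · sinβ cosφ' / [1 − cos(β − φ')]
    = (4·21.3/21.0) · sin56.4°·cos19.6° / [1 − cos36.8°]
    = 4.057 · 0.7847 / 0.1993 = 15.98 m
FS = H_c / H = 15.98 / 11.3 = 1.414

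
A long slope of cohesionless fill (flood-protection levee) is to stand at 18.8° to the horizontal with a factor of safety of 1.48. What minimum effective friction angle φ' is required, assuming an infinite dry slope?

φ' = 26.7°

FS = tanφ'/tanβ ⇒ tanφ' = FS · tanβ = 1.48 · tan18.8° = 0.5038
φ' = arctan(0.5038) = 26.74°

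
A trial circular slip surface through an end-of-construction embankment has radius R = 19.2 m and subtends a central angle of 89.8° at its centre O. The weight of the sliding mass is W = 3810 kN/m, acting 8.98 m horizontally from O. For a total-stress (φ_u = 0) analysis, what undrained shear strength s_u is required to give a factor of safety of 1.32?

s_u = 78.2 kPa

FS = s_u·L_a·R / (W·d), so s_u = FS·W·d / (L_a·R).
Arc length L_a = R·θ = 19.2·(89.8°·π/180) = 19.2·1.5673 = 30.09 m
s_u = 1.32·3810·8.98 / (30.09·19.2) = 45162.2 / 577.77 = 78.17 kPa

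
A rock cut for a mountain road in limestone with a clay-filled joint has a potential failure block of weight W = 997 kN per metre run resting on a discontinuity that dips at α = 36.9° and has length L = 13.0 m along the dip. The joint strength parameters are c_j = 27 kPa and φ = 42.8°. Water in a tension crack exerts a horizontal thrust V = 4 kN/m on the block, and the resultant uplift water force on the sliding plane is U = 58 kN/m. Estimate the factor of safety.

Resolving the block weight along and normal to the plane and applying the Mohr–Coulomb strength on the joint:
N' = W cosα − U − V sinα = 997·cos36.9° − 58 − 4·sin36.9° = 736.9 kN/m
Driving force T = W sinα + V cosα = 997·sin36.9° + 4·cos36.9° = 601.8 kN/m
Resisting force R = c_j·L + N'·tanφ = 27·13.0 + 736.9·tan42.8° = 351.0 + 682.4 = 1033.4 kN/m
FS = R / T = 1033.4 / 601.8 = 1.717

FS = 1.72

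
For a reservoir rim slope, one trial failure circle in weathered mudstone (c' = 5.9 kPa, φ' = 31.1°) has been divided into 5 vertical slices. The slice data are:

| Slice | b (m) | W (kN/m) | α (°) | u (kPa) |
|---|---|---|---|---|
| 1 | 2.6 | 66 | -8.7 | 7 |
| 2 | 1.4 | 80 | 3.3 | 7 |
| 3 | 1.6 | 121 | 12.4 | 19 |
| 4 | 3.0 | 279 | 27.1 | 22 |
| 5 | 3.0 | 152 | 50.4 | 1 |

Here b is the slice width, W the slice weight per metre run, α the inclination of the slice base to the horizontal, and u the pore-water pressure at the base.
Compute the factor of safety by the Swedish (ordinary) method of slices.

Ordinary method of slices: FS = Σ[c'·Δl_i + (W_i cosα_i − u_i·Δl_i)·tanφ'] / Σ W_i sinα_i, with Δl_i = b_i / cosα_i.
Slice 1: Δl = 2.6/cos(-8.7°) = 2.630 m; N'_1 = 66·cos(-8.7°) − 7·2.630 = 46.8; c'Δl = 15.52; W sinα = -10.0
Slice 2: Δl = 1.4/cos3.3° = 1.402 m; N'_2 = 80·cos3.3° − 7·1.402 = 70.1; c'Δl = 8.27; W sinα = 4.6
Slice 3: Δl = 1.6/cos12.4° = 1.638 m; N'_3 = 121·cos12.4° − 19·1.638 = 87.1; c'Δl = 9.67; W sinα = 26.0
Slice 4: Δl = 3.0/cos27.1° = 3.370 m; N'_4 = 279·cos27.1° − 22·3.370 = 174.2; c'Δl = 19.88; W sinα = 127.1
Slice 5: Δl = 3.0/cos50.4° = 4.706 m; N'_5 = 152·cos50.4° − 1·4.706 = 92.2; c'Δl = 27.77; W sinα = 117.1
Σc'Δl = 81.1 kN/m; ΣN' = 470.3 kN/m; ΣW sinα = 264.8 kN/m
Resisting = 81.1 + 470.3·tan31.1° = 81.1 + 283.7 = 364.8 kN/m
FS = 364.8 / 264.8 = 1.378

FS = 1.38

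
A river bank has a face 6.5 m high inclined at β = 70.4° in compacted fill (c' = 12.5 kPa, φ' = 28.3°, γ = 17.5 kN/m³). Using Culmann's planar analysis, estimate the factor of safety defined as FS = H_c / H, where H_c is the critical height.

H_c = (4c'/γ) · sinβ cosφ' / [1 − cos(β − φ')]
    = (4·12.5/17.5) · sin70.4°·cos28.3° / [1 − cos42.1°]
    = 2.857 · 0.8295 / 0.2580 = 9.18 m
FS = H_c / H = 9.18 / 6.5 = 1.413

FS = 1.41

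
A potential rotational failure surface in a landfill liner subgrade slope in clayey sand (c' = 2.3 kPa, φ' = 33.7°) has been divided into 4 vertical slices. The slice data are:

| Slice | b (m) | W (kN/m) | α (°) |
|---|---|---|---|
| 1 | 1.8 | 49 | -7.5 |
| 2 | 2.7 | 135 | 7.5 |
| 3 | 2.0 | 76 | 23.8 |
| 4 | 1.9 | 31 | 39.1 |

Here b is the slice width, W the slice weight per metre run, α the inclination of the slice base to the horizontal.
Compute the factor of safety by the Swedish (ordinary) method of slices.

Ordinary method of slices: FS = Σ[c'·Δl_i + (W_i cosα_i)·tanφ'] / Σ W_i sinα_i, with Δl_i = b_i / cosα_i.
Slice 1: Δl = 1.8/cos(-7.5°) = 1.816 m; N'_1 = 49·cos(-7.5°) = 48.6; c'Δl = 4.18; W sinα = -6.4
Slice 2: Δl = 2.7/cos7.5° = 2.723 m; N'_2 = 135·cos7.5° = 133.8; c'Δl = 6.26; W sinα = 17.6
Slice 3: Δl = 2.0/cos23.8° = 2.186 m; N'_3 = 76·cos23.8° = 69.5; c'Δl = 5.03; W sinα = 30.7
Slice 4: Δl = 1.9/cos39.1° = 2.448 m; N'_4 = 31·cos39.1° = 24.1; c'Δl = 5.63; W sinα = 19.6
Σc'Δl = 21.1 kN/m; ΣN' = 276.0 kN/m; ΣW sinα = 61.4 kN/m
Resisting = 21.1 + 276.0·tan33.7° = 21.1 + 184.1 = 205.2 kN/m
FS = 205.2 / 61.4 = 3.339

FS = 3.34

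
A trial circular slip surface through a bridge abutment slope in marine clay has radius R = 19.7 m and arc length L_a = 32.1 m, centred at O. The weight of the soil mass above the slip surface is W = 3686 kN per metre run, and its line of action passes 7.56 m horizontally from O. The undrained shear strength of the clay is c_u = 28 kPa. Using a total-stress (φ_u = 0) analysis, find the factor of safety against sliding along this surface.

FS = 0.64

Taking moments about the centre O, the resisting moment is provided by the undrained shear strength acting along the arc:
M_R = c_u·L_a·R = 28·32.10·19.7 = 17706.4 kN·m/m
M_D = W·d = 3686·7.56 = 27866.2 kN·m/m
FS = M_R / M_D = 17706.4 / 27866.2 = 0.635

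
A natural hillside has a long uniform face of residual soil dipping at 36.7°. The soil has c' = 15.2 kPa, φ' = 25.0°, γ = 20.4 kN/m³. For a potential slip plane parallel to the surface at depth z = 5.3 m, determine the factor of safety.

FS = 0.92

For an infinite slope with a slip plane parallel to the surface (no pore pressure): FS = [c' + γz cos²β tanφ'] / [γz sinβ cosβ].
γz = 20.4·5.3 = 108.12 kN/m²
Numerator = 15.2 + 108.12·cos²36.7°·tan25.0° = 15.2 + 108.12·0.6428·0.4663 = 47.610 kPa
Denominator = 108.12·sin36.7°·cos36.7° = 108.12·0.5976·0.8018 = 51.807 kPa
FS = 47.610 / 51.807 = 0.919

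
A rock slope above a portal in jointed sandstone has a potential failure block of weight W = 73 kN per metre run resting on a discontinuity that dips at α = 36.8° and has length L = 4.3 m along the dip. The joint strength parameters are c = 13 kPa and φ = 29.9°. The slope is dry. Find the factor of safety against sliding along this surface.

FS = 2.05

Resolving the block weight along and normal to the plane and applying the Mohr–Coulomb strength on the joint:
N' = W cosα = 73·cos36.8° = 58.5 kN/m
Driving force T = W sinα = 73·sin36.8° = 43.7 kN/m
Resisting force R = c·L + N'·tanφ = 13·4.3 + 58.5·tan29.9° = 55.9 + 33.6 = 89.5 kN/m
FS = R / T = 89.5 / 43.7 = 2.047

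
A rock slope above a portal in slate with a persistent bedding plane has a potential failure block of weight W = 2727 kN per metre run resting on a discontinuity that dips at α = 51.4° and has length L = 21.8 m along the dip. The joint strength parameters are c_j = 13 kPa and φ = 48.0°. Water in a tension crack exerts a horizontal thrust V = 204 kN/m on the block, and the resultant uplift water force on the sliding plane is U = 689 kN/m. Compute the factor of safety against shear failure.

Resolving the block weight along and normal to the plane and applying the Mohr–Coulomb strength on the joint:
N' = W cosα − U − V sinα = 2727·cos51.4° − 689 − 204·sin51.4° = 852.9 kN/m
Driving force T = W sinα + V cosα = 2727·sin51.4° + 204·cos51.4° = 2258.5 kN/m
Resisting force R = c_j·L + N'·tanφ = 13·21.8 + 852.9·tan48.0° = 283.4 + 947.2 = 1230.6 kN/m
FS = R / T = 1230.6 / 2258.5 = 0.545

FS = 0.54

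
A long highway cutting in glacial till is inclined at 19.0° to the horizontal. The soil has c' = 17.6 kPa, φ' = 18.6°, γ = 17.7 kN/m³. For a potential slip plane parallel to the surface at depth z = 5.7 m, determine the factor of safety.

For an infinite slope with a slip plane parallel to the surface (no pore pressure): FS = [c' + γz cos²β tanφ'] / [γz sinβ cosβ].
γz = 17.7·5.7 = 100.89 kN/m²
Numerator = 17.6 + 100.89·cos²19.0°·tan18.6° = 17.6 + 100.89·0.8940·0.3365 = 47.954 kPa
Denominator = 100.89·sin19.0°·cos19.0° = 100.89·0.3256·0.9455 = 31.057 kPa
FS = 47.954 / 31.057 = 1.544

FS = 1.54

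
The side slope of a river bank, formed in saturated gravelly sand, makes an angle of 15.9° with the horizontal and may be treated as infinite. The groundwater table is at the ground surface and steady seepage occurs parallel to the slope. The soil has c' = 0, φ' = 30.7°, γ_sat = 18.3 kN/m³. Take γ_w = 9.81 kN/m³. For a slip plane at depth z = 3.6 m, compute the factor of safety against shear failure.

With seepage parallel to the slope and the water table at the surface, the effective normal stress on the slip plane uses the buoyant unit weight γ' = γ_sat − γ_w while the driving shear stress uses γ_sat:
FS = [c' + γ' z cos²β tanφ'] / [γ_sat z sinβ cosβ]
(For c' = 0 this reduces to FS = (γ'/γ_sat)·tanφ'/tanβ.)
γ' = 18.3 − 9.81 = 8.49 kN/m³
Numerator = 0.0 + 8.49·3.6·cos²15.9°·tan30.7° = 0.0 + 8.49·3.6·0.9249·0.5938 = 16.786 kPa
Denominator = 18.3·3.6·sin15.9°·cos15.9° = 18.3·3.6·0.2740·0.9617 = 17.358 kPa
FS = 16.786 / 17.358 = 0.967

FS = 0.97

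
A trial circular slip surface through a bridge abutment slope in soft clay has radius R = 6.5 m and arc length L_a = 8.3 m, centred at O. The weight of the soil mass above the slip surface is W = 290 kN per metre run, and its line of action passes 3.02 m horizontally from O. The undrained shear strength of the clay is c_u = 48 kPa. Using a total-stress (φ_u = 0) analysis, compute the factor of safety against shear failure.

Taking moments about the centre O, the resisting moment is provided by the undrained shear strength acting along the arc:
M_R = c_u·L_a·R = 48·8.30·6.5 = 2589.6 kN·m/m
M_D = W·d = 290·3.02 = 875.8 kN·m/m
FS = M_R / M_D = 2589.6 / 875.8 = 2.957

FS = 2.96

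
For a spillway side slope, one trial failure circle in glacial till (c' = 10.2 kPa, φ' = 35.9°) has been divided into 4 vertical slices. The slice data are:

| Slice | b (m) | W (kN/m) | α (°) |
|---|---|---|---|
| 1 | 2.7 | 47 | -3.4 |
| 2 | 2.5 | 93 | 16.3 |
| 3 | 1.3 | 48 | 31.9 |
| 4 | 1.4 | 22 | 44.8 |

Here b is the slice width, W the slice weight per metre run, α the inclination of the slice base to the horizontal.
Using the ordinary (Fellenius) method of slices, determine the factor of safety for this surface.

Ordinary method of slices: FS = Σ[c'·Δl_i + (W_i cosα_i)·tanφ'] / Σ W_i sinα_i, with Δl_i = b_i / cosα_i.
Slice 1: Δl = 2.7/cos(-3.4°) = 2.705 m; N'_1 = 47·cos(-3.4°) = 46.9; c'Δl = 27.59; W sinα = -2.8
Slice 2: Δl = 2.5/cos16.3° = 2.605 m; N'_2 = 93·cos16.3° = 89.3; c'Δl = 26.57; W sinα = 26.1
Slice 3: Δl = 1.3/cos31.9° = 1.531 m; N'_3 = 48·cos31.9° = 40.8; c'Δl = 15.62; W sinα = 25.4
Slice 4: Δl = 1.4/cos44.8° = 1.973 m; N'_4 = 22·cos44.8° = 15.6; c'Δl = 20.12; W sinα = 15.5
Σc'Δl = 89.9 kN/m; ΣN' = 192.5 kN/m; ΣW sinα = 64.2 kN/m
Resisting = 89.9 + 192.5·tan35.9° = 89.9 + 139.4 = 229.3 kN/m
FS = 229.3 / 64.2 = 3.572

FS = 3.57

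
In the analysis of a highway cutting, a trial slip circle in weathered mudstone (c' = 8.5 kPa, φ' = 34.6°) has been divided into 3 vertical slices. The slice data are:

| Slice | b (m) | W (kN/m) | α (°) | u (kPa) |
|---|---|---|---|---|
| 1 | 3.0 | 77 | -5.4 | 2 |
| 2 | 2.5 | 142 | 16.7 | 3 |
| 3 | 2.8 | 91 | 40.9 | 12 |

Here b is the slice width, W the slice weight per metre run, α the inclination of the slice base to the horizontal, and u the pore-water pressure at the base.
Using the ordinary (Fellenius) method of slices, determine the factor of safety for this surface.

FS = 2.50

Ordinary method of slices: FS = Σ[c'·Δl_i + (W_i cosα_i − u_i·Δl_i)·tanφ'] / Σ W_i sinα_i, with Δl_i = b_i / cosα_i.
Slice 1: Δl = 3.0/cos(-5.4°) = 3.013 m; N'_1 = 77·cos(-5.4°) − 2·3.013 = 70.6; c'Δl = 25.61; W sinα = -7.2
Slice 2: Δl = 2.5/cos16.7° = 2.610 m; N'_2 = 142·cos16.7° − 3·2.610 = 128.2; c'Δl = 22.19; W sinα = 40.8
Slice 3: Δl = 2.8/cos40.9° = 3.704 m; N'_3 = 91·cos40.9° − 12·3.704 = 24.3; c'Δl = 31.49; W sinα = 59.6
Σc'Δl = 79.3 kN/m; ΣN' = 223.1 kN/m; ΣW sinα = 93.1 kN/m
Resisting = 79.3 + 223.1·tan34.6° = 79.3 + 153.9 = 233.2 kN/m
FS = 233.2 / 93.1 = 2.504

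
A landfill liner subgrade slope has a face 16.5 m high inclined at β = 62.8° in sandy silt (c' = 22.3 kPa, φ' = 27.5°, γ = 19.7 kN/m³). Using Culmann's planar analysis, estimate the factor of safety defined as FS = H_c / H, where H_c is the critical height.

H_c = (4c'/γ) · sinβ cosφ' / [1 − cos(β − φ')]
    = (4·22.3/19.7) · sin62.8°·cos27.5° / [1 − cos35.3°]
    = 4.528 · 0.7889 / 0.1839 = 19.43 m
FS = H_c / H = 19.43 / 16.5 = 1.177

FS = 1.18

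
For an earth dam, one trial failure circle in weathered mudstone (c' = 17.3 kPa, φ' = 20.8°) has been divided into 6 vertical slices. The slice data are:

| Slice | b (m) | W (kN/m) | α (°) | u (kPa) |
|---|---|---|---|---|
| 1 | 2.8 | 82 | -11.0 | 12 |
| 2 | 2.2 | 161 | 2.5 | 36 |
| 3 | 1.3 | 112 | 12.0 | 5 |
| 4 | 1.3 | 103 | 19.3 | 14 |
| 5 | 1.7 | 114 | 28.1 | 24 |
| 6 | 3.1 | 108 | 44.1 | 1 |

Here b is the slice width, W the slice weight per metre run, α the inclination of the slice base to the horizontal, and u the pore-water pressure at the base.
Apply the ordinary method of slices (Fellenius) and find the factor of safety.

Ordinary method of slices: FS = Σ[c'·Δl_i + (W_i cosα_i − u_i·Δl_i)·tanφ'] / Σ W_i sinα_i, with Δl_i = b_i / cosα_i.
Slice 1: Δl = 2.8/cos(-11.0°) = 2.852 m; N'_1 = 82·cos(-11.0°) − 12·2.852 = 46.3; c'Δl = 49.35; W sinα = -15.6
Slice 2: Δl = 2.2/cos2.5° = 2.202 m; N'_2 = 161·cos2.5° − 36·2.202 = 81.6; c'Δl = 38.10; W sinα = 7.0
Slice 3: Δl = 1.3/cos12.0° = 1.329 m; N'_3 = 112·cos12.0° − 5·1.329 = 102.9; c'Δl = 22.99; W sinα = 23.3
Slice 4: Δl = 1.3/cos19.3° = 1.377 m; N'_4 = 103·cos19.3° − 14·1.377 = 77.9; c'Δl = 23.83; W sinα = 34.0
Slice 5: Δl = 1.7/cos28.1° = 1.927 m; N'_5 = 114·cos28.1° − 24·1.927 = 54.3; c'Δl = 33.34; W sinα = 53.7
Slice 6: Δl = 3.1/cos44.1° = 4.317 m; N'_6 = 108·cos44.1° − 1·4.317 = 73.2; c'Δl = 74.68; W sinα = 75.2
Σc'Δl = 242.3 kN/m; ΣN' = 436.2 kN/m; ΣW sinα = 177.6 kN/m
Resisting = 242.3 + 436.2·tan20.8° = 242.3 + 165.7 = 408.0 kN/m
FS = 408.0 / 177.6 = 2.298

FS = 2.30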